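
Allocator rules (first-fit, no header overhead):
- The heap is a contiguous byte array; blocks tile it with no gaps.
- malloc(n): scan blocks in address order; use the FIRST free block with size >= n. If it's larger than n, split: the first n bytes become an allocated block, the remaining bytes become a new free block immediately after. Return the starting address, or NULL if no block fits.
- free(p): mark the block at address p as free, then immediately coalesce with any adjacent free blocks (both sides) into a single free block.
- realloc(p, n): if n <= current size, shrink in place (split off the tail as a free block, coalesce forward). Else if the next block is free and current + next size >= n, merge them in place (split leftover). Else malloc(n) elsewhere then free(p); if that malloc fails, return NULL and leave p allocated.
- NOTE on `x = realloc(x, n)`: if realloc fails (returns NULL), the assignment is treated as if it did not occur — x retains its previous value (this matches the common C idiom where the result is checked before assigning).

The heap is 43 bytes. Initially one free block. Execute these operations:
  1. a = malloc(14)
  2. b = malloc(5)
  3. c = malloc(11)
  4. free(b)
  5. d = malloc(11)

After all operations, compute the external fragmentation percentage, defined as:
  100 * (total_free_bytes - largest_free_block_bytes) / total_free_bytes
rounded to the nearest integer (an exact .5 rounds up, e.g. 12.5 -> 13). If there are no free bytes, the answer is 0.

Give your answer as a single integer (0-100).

Op 1: a = malloc(14) -> a = 0; heap: [0-13 ALLOC][14-42 FREE]
Op 2: b = malloc(5) -> b = 14; heap: [0-13 ALLOC][14-18 ALLOC][19-42 FREE]
Op 3: c = malloc(11) -> c = 19; heap: [0-13 ALLOC][14-18 ALLOC][19-29 ALLOC][30-42 FREE]
Op 4: free(b) -> (freed b); heap: [0-13 ALLOC][14-18 FREE][19-29 ALLOC][30-42 FREE]
Op 5: d = malloc(11) -> d = 30; heap: [0-13 ALLOC][14-18 FREE][19-29 ALLOC][30-40 ALLOC][41-42 FREE]
Free blocks: [5 2] total_free=7 largest=5 -> 100*(7-5)/7 = 200/7 ≈ 28.571 -> rounds to 29

Answer: 29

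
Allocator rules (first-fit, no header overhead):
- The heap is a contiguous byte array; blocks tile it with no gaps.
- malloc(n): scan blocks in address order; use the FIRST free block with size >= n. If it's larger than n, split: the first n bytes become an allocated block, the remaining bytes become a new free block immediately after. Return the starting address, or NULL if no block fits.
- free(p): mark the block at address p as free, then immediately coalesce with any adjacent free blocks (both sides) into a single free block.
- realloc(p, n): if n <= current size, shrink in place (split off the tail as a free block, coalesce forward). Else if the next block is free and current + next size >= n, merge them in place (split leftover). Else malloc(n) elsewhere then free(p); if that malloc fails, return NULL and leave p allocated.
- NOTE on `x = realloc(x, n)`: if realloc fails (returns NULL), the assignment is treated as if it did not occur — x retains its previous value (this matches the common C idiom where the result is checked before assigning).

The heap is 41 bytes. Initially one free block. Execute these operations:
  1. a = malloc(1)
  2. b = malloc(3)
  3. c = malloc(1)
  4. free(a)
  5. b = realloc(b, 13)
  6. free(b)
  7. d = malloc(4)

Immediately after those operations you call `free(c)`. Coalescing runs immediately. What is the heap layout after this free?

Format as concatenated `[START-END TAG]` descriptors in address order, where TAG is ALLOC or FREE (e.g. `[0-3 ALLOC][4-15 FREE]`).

Answer: [0-3 ALLOC][4-40 FREE]

Derivation:
Op 1: a = malloc(1) -> a = 0; heap: [0-0 ALLOC][1-40 FREE]
Op 2: b = malloc(3) -> b = 1; heap: [0-0 ALLOC][1-3 ALLOC][4-40 FREE]
Op 3: c = malloc(1) -> c = 4; heap: [0-0 ALLOC][1-3 ALLOC][4-4 ALLOC][5-40 FREE]
Op 4: free(a) -> (freed a); heap: [0-0 FREE][1-3 ALLOC][4-4 ALLOC][5-40 FREE]
Op 5: b = realloc(b, 13) -> b = 5; heap: [0-3 FREE][4-4 ALLOC][5-17 ALLOC][18-40 FREE]
Op 6: free(b) -> (freed b); heap: [0-3 FREE][4-4 ALLOC][5-40 FREE]
Op 7: d = malloc(4) -> d = 0; heap: [0-3 ALLOC][4-4 ALLOC][5-40 FREE]
free(c): c = 4 -> block [4-4 ALLOC]; mark free, coalesce with adjacent free neighbors -> [0-3 ALLOC][4-40 FREE]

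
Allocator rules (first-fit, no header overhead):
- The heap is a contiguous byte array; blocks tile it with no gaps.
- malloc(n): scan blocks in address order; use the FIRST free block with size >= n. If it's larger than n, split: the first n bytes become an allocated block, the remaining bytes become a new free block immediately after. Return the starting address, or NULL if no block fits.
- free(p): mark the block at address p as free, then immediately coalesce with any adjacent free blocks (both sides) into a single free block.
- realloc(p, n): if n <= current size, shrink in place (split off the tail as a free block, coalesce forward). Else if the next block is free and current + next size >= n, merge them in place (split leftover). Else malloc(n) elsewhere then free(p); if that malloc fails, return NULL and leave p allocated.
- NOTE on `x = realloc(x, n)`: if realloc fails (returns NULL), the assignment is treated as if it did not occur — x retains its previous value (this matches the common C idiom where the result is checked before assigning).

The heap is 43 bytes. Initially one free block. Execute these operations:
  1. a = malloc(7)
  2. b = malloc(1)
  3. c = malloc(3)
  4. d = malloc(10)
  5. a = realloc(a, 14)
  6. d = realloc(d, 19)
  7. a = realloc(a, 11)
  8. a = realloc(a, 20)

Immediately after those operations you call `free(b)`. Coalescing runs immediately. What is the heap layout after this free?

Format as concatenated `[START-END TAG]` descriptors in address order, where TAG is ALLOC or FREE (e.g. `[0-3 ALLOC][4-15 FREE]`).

Op 1: a = malloc(7) -> a = 0; heap: [0-6 ALLOC][7-42 FREE]
Op 2: b = malloc(1) -> b = 7; heap: [0-6 ALLOC][7-7 ALLOC][8-42 FREE]
Op 3: c = malloc(3) -> c = 8; heap: [0-6 ALLOC][7-7 ALLOC][8-10 ALLOC][11-42 FREE]
Op 4: d = malloc(10) -> d = 11; heap: [0-6 ALLOC][7-7 ALLOC][8-10 ALLOC][11-20 ALLOC][21-42 FREE]
Op 5: a = realloc(a, 14) -> a = 21; heap: [0-6 FREE][7-7 ALLOC][8-10 ALLOC][11-20 ALLOC][21-34 ALLOC][35-42 FREE]
Op 6: d = realloc(d, 19) -> NULL (d unchanged); heap: [0-6 FREE][7-7 ALLOC][8-10 ALLOC][11-20 ALLOC][21-34 ALLOC][35-42 FREE]
Op 7: a = realloc(a, 11) -> a = 21; heap: [0-6 FREE][7-7 ALLOC][8-10 ALLOC][11-20 ALLOC][21-31 ALLOC][32-42 FREE]
Op 8: a = realloc(a, 20) -> a = 21; heap: [0-6 FREE][7-7 ALLOC][8-10 ALLOC][11-20 ALLOC][21-40 ALLOC][41-42 FREE]
free(b): b = 7 -> block [7-7 ALLOC]; mark free, coalesce with adjacent free neighbors -> [0-7 FREE][8-10 ALLOC][11-20 ALLOC][21-40 ALLOC][41-42 FREE]

Answer: [0-7 FREE][8-10 ALLOC][11-20 ALLOC][21-40 ALLOC][41-42 FREE]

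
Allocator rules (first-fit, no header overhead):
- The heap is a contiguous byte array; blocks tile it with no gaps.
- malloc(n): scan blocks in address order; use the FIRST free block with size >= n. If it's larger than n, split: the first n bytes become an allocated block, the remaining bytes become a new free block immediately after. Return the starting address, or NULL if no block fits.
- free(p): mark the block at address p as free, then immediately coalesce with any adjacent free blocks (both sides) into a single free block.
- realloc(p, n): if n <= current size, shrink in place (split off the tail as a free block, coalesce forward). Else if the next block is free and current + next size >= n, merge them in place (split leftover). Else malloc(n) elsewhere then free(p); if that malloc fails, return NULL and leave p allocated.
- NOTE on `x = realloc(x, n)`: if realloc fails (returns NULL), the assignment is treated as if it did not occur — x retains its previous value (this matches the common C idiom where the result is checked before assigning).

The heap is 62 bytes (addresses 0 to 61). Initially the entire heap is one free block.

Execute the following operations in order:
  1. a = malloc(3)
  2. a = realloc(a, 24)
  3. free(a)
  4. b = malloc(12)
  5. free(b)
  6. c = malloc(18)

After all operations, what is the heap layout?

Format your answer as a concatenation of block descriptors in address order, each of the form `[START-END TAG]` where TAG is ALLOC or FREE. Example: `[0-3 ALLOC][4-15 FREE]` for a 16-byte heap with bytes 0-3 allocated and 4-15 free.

Answer: [0-17 ALLOC][18-61 FREE]

Derivation:
Op 1: a = malloc(3) -> a = 0; heap: [0-2 ALLOC][3-61 FREE]
Op 2: a = realloc(a, 24) -> a = 0; heap: [0-23 ALLOC][24-61 FREE]
Op 3: free(a) -> (freed a); heap: [0-61 FREE]
Op 4: b = malloc(12) -> b = 0; heap: [0-11 ALLOC][12-61 FREE]
Op 5: free(b) -> (freed b); heap: [0-61 FREE]
Op 6: c = malloc(18) -> c = 0; heap: [0-17 ALLOC][18-61 FREE]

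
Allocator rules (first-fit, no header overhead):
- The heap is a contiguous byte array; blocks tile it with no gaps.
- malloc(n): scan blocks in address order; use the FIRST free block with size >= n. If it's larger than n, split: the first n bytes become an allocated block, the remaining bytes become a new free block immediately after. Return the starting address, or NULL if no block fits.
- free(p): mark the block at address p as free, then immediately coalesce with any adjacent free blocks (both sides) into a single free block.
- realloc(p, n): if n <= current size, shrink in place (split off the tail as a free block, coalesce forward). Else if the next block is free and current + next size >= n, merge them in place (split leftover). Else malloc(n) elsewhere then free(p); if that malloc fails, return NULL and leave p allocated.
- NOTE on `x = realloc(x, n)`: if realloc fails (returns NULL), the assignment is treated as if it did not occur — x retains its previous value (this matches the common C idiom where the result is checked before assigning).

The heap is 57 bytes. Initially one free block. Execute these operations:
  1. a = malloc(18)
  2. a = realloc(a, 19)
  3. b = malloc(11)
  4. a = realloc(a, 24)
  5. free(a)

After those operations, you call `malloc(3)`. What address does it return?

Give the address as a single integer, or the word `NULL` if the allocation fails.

Answer: 0

Derivation:
Op 1: a = malloc(18) -> a = 0; heap: [0-17 ALLOC][18-56 FREE]
Op 2: a = realloc(a, 19) -> a = 0; heap: [0-18 ALLOC][19-56 FREE]
Op 3: b = malloc(11) -> b = 19; heap: [0-18 ALLOC][19-29 ALLOC][30-56 FREE]
Op 4: a = realloc(a, 24) -> a = 30; heap: [0-18 FREE][19-29 ALLOC][30-53 ALLOC][54-56 FREE]
Op 5: free(a) -> (freed a); heap: [0-18 FREE][19-29 ALLOC][30-56 FREE]
malloc(3): first-fit scan over [0-18 FREE][19-29 ALLOC][30-56 FREE] -> 0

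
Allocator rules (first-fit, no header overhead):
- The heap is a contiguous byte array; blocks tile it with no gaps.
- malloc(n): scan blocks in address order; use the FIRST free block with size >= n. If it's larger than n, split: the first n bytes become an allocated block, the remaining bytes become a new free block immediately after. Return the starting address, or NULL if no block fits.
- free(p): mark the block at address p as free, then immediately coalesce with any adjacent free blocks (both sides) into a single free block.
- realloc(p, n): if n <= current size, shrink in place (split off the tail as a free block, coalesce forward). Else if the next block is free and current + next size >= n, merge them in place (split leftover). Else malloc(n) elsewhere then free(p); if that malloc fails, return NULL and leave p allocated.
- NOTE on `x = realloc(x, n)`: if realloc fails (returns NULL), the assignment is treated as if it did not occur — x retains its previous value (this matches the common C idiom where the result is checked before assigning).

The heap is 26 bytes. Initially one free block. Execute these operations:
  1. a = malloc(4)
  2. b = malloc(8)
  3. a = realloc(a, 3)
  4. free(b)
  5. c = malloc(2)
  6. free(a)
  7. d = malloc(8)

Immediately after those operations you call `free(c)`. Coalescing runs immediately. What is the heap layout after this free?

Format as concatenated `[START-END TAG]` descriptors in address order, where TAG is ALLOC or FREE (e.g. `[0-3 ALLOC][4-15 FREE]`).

Op 1: a = malloc(4) -> a = 0; heap: [0-3 ALLOC][4-25 FREE]
Op 2: b = malloc(8) -> b = 4; heap: [0-3 ALLOC][4-11 ALLOC][12-25 FREE]
Op 3: a = realloc(a, 3) -> a = 0; heap: [0-2 ALLOC][3-3 FREE][4-11 ALLOC][12-25 FREE]
Op 4: free(b) -> (freed b); heap: [0-2 ALLOC][3-25 FREE]
Op 5: c = malloc(2) -> c = 3; heap: [0-2 ALLOC][3-4 ALLOC][5-25 FREE]
Op 6: free(a) -> (freed a); heap: [0-2 FREE][3-4 ALLOC][5-25 FREE]
Op 7: d = malloc(8) -> d = 5; heap: [0-2 FREE][3-4 ALLOC][5-12 ALLOC][13-25 FREE]
free(c): c = 3 -> block [3-4 ALLOC]; mark free, coalesce with adjacent free neighbors -> [0-4 FREE][5-12 ALLOC][13-25 FREE]

Answer: [0-4 FREE][5-12 ALLOC][13-25 FREE]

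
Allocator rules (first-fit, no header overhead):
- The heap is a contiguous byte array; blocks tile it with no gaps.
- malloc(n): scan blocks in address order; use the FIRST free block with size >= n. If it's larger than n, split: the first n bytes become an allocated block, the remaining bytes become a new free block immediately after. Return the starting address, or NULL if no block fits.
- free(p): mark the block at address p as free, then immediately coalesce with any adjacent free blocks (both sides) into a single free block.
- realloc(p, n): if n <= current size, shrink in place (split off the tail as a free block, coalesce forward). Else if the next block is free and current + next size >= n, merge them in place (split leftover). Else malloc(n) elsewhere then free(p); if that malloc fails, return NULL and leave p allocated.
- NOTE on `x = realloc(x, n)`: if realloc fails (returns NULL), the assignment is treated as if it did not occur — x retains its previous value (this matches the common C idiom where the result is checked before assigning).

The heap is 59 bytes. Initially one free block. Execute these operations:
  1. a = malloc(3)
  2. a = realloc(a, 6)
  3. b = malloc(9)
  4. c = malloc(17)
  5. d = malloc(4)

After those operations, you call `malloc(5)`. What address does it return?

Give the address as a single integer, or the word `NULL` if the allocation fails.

Answer: 36

Derivation:
Op 1: a = malloc(3) -> a = 0; heap: [0-2 ALLOC][3-58 FREE]
Op 2: a = realloc(a, 6) -> a = 0; heap: [0-5 ALLOC][6-58 FREE]
Op 3: b = malloc(9) -> b = 6; heap: [0-5 ALLOC][6-14 ALLOC][15-58 FREE]
Op 4: c = malloc(17) -> c = 15; heap: [0-5 ALLOC][6-14 ALLOC][15-31 ALLOC][32-58 FREE]
Op 5: d = malloc(4) -> d = 32; heap: [0-5 ALLOC][6-14 ALLOC][15-31 ALLOC][32-35 ALLOC][36-58 FREE]
malloc(5): first-fit scan over [0-5 ALLOC][6-14 ALLOC][15-31 ALLOC][32-35 ALLOC][36-58 FREE] -> 36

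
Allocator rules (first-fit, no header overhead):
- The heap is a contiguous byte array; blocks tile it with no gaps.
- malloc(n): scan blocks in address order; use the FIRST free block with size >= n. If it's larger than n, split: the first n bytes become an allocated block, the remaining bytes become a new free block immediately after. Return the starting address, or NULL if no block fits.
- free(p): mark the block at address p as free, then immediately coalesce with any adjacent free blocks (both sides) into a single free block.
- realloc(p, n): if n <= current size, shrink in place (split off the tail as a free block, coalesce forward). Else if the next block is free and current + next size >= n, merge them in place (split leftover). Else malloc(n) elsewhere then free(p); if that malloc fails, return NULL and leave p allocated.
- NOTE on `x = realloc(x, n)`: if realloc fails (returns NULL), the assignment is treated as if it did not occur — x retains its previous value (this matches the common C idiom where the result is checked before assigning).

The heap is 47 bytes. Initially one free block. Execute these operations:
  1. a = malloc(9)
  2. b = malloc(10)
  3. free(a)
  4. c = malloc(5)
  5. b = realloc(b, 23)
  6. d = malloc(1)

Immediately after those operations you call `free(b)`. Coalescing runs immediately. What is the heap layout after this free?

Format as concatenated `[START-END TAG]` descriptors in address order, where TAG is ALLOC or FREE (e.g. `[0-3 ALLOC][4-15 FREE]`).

Op 1: a = malloc(9) -> a = 0; heap: [0-8 ALLOC][9-46 FREE]
Op 2: b = malloc(10) -> b = 9; heap: [0-8 ALLOC][9-18 ALLOC][19-46 FREE]
Op 3: free(a) -> (freed a); heap: [0-8 FREE][9-18 ALLOC][19-46 FREE]
Op 4: c = malloc(5) -> c = 0; heap: [0-4 ALLOC][5-8 FREE][9-18 ALLOC][19-46 FREE]
Op 5: b = realloc(b, 23) -> b = 9; heap: [0-4 ALLOC][5-8 FREE][9-31 ALLOC][32-46 FREE]
Op 6: d = malloc(1) -> d = 5; heap: [0-4 ALLOC][5-5 ALLOC][6-8 FREE][9-31 ALLOC][32-46 FREE]
free(b): b = 9 -> block [9-31 ALLOC]; mark free, coalesce with adjacent free neighbors -> [0-4 ALLOC][5-5 ALLOC][6-46 FREE]

Answer: [0-4 ALLOC][5-5 ALLOC][6-46 FREE]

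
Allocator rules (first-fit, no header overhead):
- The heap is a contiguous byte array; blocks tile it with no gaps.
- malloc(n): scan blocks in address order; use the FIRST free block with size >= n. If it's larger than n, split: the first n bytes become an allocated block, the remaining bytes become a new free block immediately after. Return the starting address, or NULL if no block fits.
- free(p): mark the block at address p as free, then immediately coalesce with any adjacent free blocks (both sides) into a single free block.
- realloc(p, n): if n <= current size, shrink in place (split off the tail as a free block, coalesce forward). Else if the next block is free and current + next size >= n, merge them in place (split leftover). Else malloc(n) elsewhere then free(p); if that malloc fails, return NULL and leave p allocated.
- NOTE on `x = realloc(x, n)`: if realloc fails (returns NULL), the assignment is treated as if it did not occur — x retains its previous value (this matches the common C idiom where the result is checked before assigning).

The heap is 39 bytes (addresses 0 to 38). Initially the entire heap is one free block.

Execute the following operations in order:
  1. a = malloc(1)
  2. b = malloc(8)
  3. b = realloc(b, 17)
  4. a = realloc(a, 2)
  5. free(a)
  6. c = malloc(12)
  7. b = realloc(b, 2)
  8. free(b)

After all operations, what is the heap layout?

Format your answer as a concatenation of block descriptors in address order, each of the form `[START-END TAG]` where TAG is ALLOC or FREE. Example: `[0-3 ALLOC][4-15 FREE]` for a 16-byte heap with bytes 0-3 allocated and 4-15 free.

Answer: [0-17 FREE][18-29 ALLOC][30-38 FREE]

Derivation:
Op 1: a = malloc(1) -> a = 0; heap: [0-0 ALLOC][1-38 FREE]
Op 2: b = malloc(8) -> b = 1; heap: [0-0 ALLOC][1-8 ALLOC][9-38 FREE]
Op 3: b = realloc(b, 17) -> b = 1; heap: [0-0 ALLOC][1-17 ALLOC][18-38 FREE]
Op 4: a = realloc(a, 2) -> a = 18; heap: [0-0 FREE][1-17 ALLOC][18-19 ALLOC][20-38 FREE]
Op 5: free(a) -> (freed a); heap: [0-0 FREE][1-17 ALLOC][18-38 FREE]
Op 6: c = malloc(12) -> c = 18; heap: [0-0 FREE][1-17 ALLOC][18-29 ALLOC][30-38 FREE]
Op 7: b = realloc(b, 2) -> b = 1; heap: [0-0 FREE][1-2 ALLOC][3-17 FREE][18-29 ALLOC][30-38 FREE]
Op 8: free(b) -> (freed b); heap: [0-17 FREE][18-29 ALLOC][30-38 FREE]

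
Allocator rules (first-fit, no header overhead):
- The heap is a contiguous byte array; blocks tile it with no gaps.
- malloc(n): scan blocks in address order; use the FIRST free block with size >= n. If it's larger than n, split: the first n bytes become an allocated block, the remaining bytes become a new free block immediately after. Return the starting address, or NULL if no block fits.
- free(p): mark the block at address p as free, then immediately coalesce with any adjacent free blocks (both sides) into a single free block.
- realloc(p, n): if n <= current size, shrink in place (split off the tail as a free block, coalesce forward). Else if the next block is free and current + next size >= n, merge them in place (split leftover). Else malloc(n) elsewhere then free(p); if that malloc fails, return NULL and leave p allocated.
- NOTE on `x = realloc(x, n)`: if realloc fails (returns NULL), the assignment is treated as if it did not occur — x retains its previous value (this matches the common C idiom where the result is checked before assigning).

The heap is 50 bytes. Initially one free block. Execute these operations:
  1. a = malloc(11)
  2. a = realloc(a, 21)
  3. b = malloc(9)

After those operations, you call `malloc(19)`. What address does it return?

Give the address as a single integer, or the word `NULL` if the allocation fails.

Answer: 30

Derivation:
Op 1: a = malloc(11) -> a = 0; heap: [0-10 ALLOC][11-49 FREE]
Op 2: a = realloc(a, 21) -> a = 0; heap: [0-20 ALLOC][21-49 FREE]
Op 3: b = malloc(9) -> b = 21; heap: [0-20 ALLOC][21-29 ALLOC][30-49 FREE]
malloc(19): first-fit scan over [0-20 ALLOC][21-29 ALLOC][30-49 FREE] -> 30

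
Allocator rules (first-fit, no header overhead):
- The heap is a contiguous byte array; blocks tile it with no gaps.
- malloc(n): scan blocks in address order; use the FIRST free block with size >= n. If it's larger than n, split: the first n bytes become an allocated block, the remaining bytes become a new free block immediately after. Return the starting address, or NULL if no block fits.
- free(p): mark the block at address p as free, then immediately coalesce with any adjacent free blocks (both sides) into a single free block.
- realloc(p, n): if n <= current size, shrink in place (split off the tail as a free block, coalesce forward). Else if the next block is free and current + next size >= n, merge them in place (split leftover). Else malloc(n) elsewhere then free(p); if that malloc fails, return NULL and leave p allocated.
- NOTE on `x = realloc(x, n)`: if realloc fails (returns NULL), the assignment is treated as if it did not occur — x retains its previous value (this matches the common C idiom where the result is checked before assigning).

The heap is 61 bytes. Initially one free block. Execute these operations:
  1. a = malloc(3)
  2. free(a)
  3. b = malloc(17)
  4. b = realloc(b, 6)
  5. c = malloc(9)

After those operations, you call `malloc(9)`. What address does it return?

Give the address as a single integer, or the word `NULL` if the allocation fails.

Answer: 15

Derivation:
Op 1: a = malloc(3) -> a = 0; heap: [0-2 ALLOC][3-60 FREE]
Op 2: free(a) -> (freed a); heap: [0-60 FREE]
Op 3: b = malloc(17) -> b = 0; heap: [0-16 ALLOC][17-60 FREE]
Op 4: b = realloc(b, 6) -> b = 0; heap: [0-5 ALLOC][6-60 FREE]
Op 5: c = malloc(9) -> c = 6; heap: [0-5 ALLOC][6-14 ALLOC][15-60 FREE]
malloc(9): first-fit scan over [0-5 ALLOC][6-14 ALLOC][15-60 FREE] -> 15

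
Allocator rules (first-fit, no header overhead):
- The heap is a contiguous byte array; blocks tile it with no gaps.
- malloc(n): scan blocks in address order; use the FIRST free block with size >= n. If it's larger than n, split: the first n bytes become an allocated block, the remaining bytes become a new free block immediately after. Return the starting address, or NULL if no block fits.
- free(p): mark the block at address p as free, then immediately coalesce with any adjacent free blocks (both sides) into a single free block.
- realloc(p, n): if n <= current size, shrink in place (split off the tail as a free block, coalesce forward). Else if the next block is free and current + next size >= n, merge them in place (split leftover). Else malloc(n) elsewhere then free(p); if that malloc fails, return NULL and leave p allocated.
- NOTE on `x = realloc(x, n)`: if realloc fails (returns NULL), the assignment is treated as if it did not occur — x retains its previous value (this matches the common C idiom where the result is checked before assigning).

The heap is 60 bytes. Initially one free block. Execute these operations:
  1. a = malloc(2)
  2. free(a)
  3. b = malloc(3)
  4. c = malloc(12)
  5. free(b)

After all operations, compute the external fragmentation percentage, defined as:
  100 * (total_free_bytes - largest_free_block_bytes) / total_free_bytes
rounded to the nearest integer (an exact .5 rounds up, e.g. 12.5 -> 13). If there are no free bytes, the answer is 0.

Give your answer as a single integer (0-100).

Op 1: a = malloc(2) -> a = 0; heap: [0-1 ALLOC][2-59 FREE]
Op 2: free(a) -> (freed a); heap: [0-59 FREE]
Op 3: b = malloc(3) -> b = 0; heap: [0-2 ALLOC][3-59 FREE]
Op 4: c = malloc(12) -> c = 3; heap: [0-2 ALLOC][3-14 ALLOC][15-59 FREE]
Op 5: free(b) -> (freed b); heap: [0-2 FREE][3-14 ALLOC][15-59 FREE]
Free blocks: [3 45] total_free=48 largest=45 -> 100*(48-45)/48 = 300/48 = 6.25 -> rounds to 6

Answer: 6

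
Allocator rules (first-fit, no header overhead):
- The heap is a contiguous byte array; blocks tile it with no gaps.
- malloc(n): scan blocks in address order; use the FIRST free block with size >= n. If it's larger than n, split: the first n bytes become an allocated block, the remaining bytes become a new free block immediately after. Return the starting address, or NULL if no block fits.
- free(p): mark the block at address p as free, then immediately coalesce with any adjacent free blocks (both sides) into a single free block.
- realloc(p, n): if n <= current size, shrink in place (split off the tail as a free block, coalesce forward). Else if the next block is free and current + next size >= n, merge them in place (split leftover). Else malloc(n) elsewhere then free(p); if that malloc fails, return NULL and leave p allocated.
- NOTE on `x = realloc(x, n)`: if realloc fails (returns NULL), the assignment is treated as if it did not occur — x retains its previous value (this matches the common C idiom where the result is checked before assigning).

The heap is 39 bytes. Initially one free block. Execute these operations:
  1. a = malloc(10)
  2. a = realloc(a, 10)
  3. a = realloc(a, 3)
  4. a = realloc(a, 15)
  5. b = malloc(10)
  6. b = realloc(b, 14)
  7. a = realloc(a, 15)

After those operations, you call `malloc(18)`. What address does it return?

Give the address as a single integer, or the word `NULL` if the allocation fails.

Op 1: a = malloc(10) -> a = 0; heap: [0-9 ALLOC][10-38 FREE]
Op 2: a = realloc(a, 10) -> a = 0; heap: [0-9 ALLOC][10-38 FREE]
Op 3: a = realloc(a, 3) -> a = 0; heap: [0-2 ALLOC][3-38 FREE]
Op 4: a = realloc(a, 15) -> a = 0; heap: [0-14 ALLOC][15-38 FREE]
Op 5: b = malloc(10) -> b = 15; heap: [0-14 ALLOC][15-24 ALLOC][25-38 FREE]
Op 6: b = realloc(b, 14) -> b = 15; heap: [0-14 ALLOC][15-28 ALLOC][29-38 FREE]
Op 7: a = realloc(a, 15) -> a = 0; heap: [0-14 ALLOC][15-28 ALLOC][29-38 FREE]
malloc(18): first-fit scan over [0-14 ALLOC][15-28 ALLOC][29-38 FREE] -> NULL

Answer: NULL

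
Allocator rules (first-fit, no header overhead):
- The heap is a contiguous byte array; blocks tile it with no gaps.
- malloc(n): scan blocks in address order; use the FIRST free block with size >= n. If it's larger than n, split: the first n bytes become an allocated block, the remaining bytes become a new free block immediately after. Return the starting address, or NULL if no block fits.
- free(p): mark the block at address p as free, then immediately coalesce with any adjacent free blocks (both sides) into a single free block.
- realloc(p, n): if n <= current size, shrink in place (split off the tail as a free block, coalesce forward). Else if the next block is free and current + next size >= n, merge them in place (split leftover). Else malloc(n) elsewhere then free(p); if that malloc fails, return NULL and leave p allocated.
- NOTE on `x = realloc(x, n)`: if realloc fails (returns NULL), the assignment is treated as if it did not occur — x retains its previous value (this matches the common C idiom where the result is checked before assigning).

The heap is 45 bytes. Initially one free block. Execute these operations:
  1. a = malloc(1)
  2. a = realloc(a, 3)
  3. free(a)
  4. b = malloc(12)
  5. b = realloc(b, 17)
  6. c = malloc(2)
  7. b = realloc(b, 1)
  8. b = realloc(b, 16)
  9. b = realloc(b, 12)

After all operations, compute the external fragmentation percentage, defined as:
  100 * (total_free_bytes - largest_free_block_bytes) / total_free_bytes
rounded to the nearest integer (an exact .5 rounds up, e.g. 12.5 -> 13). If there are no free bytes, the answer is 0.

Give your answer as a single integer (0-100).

Answer: 16

Derivation:
Op 1: a = malloc(1) -> a = 0; heap: [0-0 ALLOC][1-44 FREE]
Op 2: a = realloc(a, 3) -> a = 0; heap: [0-2 ALLOC][3-44 FREE]
Op 3: free(a) -> (freed a); heap: [0-44 FREE]
Op 4: b = malloc(12) -> b = 0; heap: [0-11 ALLOC][12-44 FREE]
Op 5: b = realloc(b, 17) -> b = 0; heap: [0-16 ALLOC][17-44 FREE]
Op 6: c = malloc(2) -> c = 17; heap: [0-16 ALLOC][17-18 ALLOC][19-44 FREE]
Op 7: b = realloc(b, 1) -> b = 0; heap: [0-0 ALLOC][1-16 FREE][17-18 ALLOC][19-44 FREE]
Op 8: b = realloc(b, 16) -> b = 0; heap: [0-15 ALLOC][16-16 FREE][17-18 ALLOC][19-44 FREE]
Op 9: b = realloc(b, 12) -> b = 0; heap: [0-11 ALLOC][12-16 FREE][17-18 ALLOC][19-44 FREE]
Free blocks: [5 26] total_free=31 largest=26 -> 100*(31-26)/31 = 500/31 ≈ 16.129 -> rounds to 16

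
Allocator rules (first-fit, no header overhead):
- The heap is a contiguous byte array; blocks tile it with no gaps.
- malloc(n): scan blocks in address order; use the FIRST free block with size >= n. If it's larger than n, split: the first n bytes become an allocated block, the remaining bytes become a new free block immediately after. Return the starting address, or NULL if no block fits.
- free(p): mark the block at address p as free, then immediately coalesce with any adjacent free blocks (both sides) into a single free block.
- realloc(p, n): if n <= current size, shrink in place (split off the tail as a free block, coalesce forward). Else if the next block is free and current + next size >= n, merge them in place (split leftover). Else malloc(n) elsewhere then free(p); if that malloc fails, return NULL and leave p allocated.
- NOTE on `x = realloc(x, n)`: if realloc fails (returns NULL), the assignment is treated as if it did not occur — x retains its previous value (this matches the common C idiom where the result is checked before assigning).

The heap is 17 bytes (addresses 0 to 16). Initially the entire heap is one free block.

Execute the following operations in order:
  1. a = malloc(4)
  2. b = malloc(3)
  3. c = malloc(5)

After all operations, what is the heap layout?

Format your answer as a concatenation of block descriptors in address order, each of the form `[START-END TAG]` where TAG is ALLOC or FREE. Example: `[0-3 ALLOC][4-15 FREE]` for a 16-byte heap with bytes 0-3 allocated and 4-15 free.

Op 1: a = malloc(4) -> a = 0; heap: [0-3 ALLOC][4-16 FREE]
Op 2: b = malloc(3) -> b = 4; heap: [0-3 ALLOC][4-6 ALLOC][7-16 FREE]
Op 3: c = malloc(5) -> c = 7; heap: [0-3 ALLOC][4-6 ALLOC][7-11 ALLOC][12-16 FREE]

Answer: [0-3 ALLOC][4-6 ALLOC][7-11 ALLOC][12-16 FREE]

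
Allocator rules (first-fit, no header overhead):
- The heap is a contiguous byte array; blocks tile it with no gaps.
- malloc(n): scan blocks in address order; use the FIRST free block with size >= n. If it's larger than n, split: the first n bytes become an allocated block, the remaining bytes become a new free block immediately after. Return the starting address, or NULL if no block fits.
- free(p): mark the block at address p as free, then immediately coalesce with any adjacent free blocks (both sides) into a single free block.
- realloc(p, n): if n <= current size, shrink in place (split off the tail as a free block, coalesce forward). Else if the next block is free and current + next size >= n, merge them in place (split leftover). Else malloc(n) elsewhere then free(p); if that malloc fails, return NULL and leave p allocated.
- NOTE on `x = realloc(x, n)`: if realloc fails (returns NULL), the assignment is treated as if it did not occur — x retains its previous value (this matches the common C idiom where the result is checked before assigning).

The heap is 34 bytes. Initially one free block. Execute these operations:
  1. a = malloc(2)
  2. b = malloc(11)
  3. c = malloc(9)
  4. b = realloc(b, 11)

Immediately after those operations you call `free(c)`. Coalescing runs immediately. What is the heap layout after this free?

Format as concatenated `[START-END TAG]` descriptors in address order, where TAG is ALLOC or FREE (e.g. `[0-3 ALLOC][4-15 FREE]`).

Op 1: a = malloc(2) -> a = 0; heap: [0-1 ALLOC][2-33 FREE]
Op 2: b = malloc(11) -> b = 2; heap: [0-1 ALLOC][2-12 ALLOC][13-33 FREE]
Op 3: c = malloc(9) -> c = 13; heap: [0-1 ALLOC][2-12 ALLOC][13-21 ALLOC][22-33 FREE]
Op 4: b = realloc(b, 11) -> b = 2; heap: [0-1 ALLOC][2-12 ALLOC][13-21 ALLOC][22-33 FREE]
free(c): c = 13 -> block [13-21 ALLOC]; mark free, coalesce with adjacent free neighbors -> [0-1 ALLOC][2-12 ALLOC][13-33 FREE]

Answer: [0-1 ALLOC][2-12 ALLOC][13-33 FREE]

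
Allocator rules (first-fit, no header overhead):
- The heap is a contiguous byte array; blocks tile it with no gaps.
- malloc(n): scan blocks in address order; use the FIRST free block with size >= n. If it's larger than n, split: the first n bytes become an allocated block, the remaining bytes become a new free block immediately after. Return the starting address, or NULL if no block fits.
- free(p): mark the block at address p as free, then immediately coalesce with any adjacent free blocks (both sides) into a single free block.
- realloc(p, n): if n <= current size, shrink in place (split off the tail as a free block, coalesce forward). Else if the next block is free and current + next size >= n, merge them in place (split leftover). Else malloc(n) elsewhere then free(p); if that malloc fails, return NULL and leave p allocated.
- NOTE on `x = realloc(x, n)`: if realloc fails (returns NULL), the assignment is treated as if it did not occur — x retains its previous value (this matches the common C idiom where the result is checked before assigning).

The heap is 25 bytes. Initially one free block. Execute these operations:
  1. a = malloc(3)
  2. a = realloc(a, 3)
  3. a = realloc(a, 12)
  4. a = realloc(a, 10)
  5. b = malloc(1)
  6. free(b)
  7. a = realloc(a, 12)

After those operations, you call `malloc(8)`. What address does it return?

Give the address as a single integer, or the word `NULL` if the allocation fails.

Op 1: a = malloc(3) -> a = 0; heap: [0-2 ALLOC][3-24 FREE]
Op 2: a = realloc(a, 3) -> a = 0; heap: [0-2 ALLOC][3-24 FREE]
Op 3: a = realloc(a, 12) -> a = 0; heap: [0-11 ALLOC][12-24 FREE]
Op 4: a = realloc(a, 10) -> a = 0; heap: [0-9 ALLOC][10-24 FREE]
Op 5: b = malloc(1) -> b = 10; heap: [0-9 ALLOC][10-10 ALLOC][11-24 FREE]
Op 6: free(b) -> (freed b); heap: [0-9 ALLOC][10-24 FREE]
Op 7: a = realloc(a, 12) -> a = 0; heap: [0-11 ALLOC][12-24 FREE]
malloc(8): first-fit scan over [0-11 ALLOC][12-24 FREE] -> 12

Answer: 12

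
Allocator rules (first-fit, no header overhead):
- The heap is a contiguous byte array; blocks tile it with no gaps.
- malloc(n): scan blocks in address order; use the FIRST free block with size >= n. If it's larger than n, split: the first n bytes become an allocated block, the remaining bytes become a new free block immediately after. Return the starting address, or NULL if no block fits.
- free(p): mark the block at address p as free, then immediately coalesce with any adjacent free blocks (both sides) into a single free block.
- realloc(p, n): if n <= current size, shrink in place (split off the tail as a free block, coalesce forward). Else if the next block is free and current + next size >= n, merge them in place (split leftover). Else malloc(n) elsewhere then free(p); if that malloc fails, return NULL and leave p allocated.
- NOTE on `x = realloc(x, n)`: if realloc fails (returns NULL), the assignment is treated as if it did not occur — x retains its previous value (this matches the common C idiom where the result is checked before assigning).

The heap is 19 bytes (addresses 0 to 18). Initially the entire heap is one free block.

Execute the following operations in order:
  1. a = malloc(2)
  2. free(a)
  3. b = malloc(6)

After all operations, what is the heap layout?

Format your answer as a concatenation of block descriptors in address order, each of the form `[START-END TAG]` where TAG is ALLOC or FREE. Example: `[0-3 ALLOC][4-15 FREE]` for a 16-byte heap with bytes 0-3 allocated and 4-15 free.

Answer: [0-5 ALLOC][6-18 FREE]

Derivation:
Op 1: a = malloc(2) -> a = 0; heap: [0-1 ALLOC][2-18 FREE]
Op 2: free(a) -> (freed a); heap: [0-18 FREE]
Op 3: b = malloc(6) -> b = 0; heap: [0-5 ALLOC][6-18 FREE]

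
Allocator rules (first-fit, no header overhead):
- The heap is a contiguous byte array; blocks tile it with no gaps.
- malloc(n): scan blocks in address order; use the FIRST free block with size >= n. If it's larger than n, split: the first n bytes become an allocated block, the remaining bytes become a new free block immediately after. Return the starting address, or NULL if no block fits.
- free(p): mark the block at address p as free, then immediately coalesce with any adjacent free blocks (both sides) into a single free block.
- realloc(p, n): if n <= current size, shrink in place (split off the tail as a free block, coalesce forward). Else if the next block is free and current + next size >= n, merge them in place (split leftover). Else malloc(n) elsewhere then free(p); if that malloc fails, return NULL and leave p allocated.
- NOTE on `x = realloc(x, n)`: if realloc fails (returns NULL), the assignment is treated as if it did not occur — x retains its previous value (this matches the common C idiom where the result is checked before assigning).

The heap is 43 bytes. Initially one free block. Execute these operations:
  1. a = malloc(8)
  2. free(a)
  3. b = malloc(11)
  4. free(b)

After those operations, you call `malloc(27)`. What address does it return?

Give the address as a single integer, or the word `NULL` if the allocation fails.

Answer: 0

Derivation:
Op 1: a = malloc(8) -> a = 0; heap: [0-7 ALLOC][8-42 FREE]
Op 2: free(a) -> (freed a); heap: [0-42 FREE]
Op 3: b = malloc(11) -> b = 0; heap: [0-10 ALLOC][11-42 FREE]
Op 4: free(b) -> (freed b); heap: [0-42 FREE]
malloc(27): first-fit scan over [0-42 FREE] -> 0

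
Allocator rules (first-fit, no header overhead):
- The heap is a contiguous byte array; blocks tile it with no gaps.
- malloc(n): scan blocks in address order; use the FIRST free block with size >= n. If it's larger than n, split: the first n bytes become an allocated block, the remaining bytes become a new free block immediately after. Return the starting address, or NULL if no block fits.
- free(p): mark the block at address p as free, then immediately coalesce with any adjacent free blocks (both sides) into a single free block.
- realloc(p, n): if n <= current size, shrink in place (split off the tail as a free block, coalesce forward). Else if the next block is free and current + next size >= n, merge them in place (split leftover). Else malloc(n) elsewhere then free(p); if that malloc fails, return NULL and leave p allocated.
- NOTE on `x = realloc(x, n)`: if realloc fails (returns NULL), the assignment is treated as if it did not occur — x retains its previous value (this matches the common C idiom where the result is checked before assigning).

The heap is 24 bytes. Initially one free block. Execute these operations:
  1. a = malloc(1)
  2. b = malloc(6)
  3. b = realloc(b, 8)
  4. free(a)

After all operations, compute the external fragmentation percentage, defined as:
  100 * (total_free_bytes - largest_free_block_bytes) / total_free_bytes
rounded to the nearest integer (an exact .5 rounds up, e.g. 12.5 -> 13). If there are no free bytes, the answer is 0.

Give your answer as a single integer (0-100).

Answer: 6

Derivation:
Op 1: a = malloc(1) -> a = 0; heap: [0-0 ALLOC][1-23 FREE]
Op 2: b = malloc(6) -> b = 1; heap: [0-0 ALLOC][1-6 ALLOC][7-23 FREE]
Op 3: b = realloc(b, 8) -> b = 1; heap: [0-0 ALLOC][1-8 ALLOC][9-23 FREE]
Op 4: free(a) -> (freed a); heap: [0-0 FREE][1-8 ALLOC][9-23 FREE]
Free blocks: [1 15] total_free=16 largest=15 -> 100*(16-15)/16 = 100/16 = 6.25 -> rounds to 6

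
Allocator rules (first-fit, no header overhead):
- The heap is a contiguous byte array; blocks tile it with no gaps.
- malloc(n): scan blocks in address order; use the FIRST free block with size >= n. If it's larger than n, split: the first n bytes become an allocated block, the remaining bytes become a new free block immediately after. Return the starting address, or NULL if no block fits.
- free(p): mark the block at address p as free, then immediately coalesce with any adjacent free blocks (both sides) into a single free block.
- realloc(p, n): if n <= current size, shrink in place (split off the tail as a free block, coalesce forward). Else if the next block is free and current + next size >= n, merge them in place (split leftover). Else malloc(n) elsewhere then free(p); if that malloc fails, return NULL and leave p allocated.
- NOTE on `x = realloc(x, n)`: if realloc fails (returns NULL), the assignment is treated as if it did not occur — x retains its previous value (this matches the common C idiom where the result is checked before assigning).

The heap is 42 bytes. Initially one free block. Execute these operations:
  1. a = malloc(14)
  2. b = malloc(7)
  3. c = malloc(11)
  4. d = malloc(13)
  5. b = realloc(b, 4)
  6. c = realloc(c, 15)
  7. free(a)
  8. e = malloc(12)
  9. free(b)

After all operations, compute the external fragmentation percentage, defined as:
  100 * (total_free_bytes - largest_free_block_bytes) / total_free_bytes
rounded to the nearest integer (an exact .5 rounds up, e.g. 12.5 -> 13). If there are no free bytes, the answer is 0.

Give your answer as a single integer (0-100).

Answer: 40

Derivation:
Op 1: a = malloc(14) -> a = 0; heap: [0-13 ALLOC][14-41 FREE]
Op 2: b = malloc(7) -> b = 14; heap: [0-13 ALLOC][14-20 ALLOC][21-41 FREE]
Op 3: c = malloc(11) -> c = 21; heap: [0-13 ALLOC][14-20 ALLOC][21-31 ALLOC][32-41 FREE]
Op 4: d = malloc(13) -> d = NULL; heap: [0-13 ALLOC][14-20 ALLOC][21-31 ALLOC][32-41 FREE]
Op 5: b = realloc(b, 4) -> b = 14; heap: [0-13 ALLOC][14-17 ALLOC][18-20 FREE][21-31 ALLOC][32-41 FREE]
Op 6: c = realloc(c, 15) -> c = 21; heap: [0-13 ALLOC][14-17 ALLOC][18-20 FREE][21-35 ALLOC][36-41 FREE]
Op 7: free(a) -> (freed a); heap: [0-13 FREE][14-17 ALLOC][18-20 FREE][21-35 ALLOC][36-41 FREE]
Op 8: e = malloc(12) -> e = 0; heap: [0-11 ALLOC][12-13 FREE][14-17 ALLOC][18-20 FREE][21-35 ALLOC][36-41 FREE]
Op 9: free(b) -> (freed b); heap: [0-11 ALLOC][12-20 FREE][21-35 ALLOC][36-41 FREE]
Free blocks: [9 6] total_free=15 largest=9 -> 100*(15-9)/15 = 600/15 = 40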